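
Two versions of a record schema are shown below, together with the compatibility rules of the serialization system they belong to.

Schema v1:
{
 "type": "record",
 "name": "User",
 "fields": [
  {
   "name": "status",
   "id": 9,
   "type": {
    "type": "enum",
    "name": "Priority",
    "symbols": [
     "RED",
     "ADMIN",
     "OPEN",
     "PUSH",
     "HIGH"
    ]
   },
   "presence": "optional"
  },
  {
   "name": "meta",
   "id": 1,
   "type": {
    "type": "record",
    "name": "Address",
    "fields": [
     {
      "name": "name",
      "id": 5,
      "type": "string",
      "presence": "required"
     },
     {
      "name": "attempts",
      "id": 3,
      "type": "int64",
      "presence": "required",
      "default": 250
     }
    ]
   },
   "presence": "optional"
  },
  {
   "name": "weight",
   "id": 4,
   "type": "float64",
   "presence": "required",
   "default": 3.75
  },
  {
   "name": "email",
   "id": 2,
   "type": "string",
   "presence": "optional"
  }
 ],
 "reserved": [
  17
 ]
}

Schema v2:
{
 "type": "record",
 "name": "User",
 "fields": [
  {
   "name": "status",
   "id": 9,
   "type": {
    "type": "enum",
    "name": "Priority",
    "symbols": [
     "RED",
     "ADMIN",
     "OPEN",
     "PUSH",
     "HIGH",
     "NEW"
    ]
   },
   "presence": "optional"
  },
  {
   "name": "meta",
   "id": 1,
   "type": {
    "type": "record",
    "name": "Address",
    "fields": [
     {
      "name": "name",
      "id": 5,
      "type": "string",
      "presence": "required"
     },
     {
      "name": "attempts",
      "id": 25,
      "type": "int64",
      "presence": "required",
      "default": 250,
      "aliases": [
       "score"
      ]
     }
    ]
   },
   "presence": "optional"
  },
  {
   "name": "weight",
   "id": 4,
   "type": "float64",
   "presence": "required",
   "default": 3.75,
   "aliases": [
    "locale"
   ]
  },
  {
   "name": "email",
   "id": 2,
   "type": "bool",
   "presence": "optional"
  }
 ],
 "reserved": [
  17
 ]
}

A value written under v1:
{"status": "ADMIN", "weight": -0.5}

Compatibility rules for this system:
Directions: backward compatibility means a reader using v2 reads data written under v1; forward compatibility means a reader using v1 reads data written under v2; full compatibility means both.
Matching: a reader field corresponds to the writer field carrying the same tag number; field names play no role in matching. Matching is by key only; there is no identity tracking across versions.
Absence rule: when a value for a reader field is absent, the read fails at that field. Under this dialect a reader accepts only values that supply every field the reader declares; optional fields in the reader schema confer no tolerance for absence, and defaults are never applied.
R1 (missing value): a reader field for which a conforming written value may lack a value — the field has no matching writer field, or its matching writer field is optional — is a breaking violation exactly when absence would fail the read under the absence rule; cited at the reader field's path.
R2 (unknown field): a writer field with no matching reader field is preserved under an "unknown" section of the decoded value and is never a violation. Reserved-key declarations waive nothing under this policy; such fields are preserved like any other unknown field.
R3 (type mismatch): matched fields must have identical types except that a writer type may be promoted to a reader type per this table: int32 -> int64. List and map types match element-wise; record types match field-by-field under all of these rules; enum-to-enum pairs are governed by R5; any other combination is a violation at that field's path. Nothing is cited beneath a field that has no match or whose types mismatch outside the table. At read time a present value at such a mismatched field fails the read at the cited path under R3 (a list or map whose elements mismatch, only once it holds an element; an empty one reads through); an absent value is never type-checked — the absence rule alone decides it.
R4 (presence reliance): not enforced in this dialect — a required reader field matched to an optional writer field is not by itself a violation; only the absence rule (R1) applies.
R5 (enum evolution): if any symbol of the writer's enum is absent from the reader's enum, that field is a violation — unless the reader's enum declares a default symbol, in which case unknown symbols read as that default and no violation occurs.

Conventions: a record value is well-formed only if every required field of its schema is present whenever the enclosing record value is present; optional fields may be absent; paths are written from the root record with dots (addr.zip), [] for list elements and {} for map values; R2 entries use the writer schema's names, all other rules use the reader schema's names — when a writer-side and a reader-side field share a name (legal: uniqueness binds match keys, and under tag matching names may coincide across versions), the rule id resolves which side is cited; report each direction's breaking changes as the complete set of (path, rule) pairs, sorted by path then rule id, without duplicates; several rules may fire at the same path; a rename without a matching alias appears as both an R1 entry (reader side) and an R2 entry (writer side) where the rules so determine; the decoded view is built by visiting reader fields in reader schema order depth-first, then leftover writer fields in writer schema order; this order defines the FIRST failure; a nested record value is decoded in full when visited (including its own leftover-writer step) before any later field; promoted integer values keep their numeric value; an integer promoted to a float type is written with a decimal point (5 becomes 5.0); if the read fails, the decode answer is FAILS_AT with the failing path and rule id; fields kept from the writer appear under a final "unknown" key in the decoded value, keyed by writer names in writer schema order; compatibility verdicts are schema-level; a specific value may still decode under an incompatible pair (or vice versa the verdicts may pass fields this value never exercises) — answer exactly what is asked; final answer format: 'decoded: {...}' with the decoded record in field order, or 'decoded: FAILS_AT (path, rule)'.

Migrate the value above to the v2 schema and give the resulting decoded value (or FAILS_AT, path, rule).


in User below, arrows point writer -> reader
decoding the User value with the v2 reader:
  status := "ADMIN"
  read fails at meta under R1 (no fill)
  => FAILS_AT (meta, R1)
ruling out the remaining User differences:
  field email in record User: type string changed to bool -> schema-level compatibility only; this User value's decode is unchanged
  field attempts in record Address: tag 3 changed to 25 -> schema-level compatibility only; this User value's decode is unchanged
  enum Priority (field status in record User): symbol NEW added -> schema-level compatibility only; this User value's decode is unchanged

decoded: FAILS_AT (meta, R1)


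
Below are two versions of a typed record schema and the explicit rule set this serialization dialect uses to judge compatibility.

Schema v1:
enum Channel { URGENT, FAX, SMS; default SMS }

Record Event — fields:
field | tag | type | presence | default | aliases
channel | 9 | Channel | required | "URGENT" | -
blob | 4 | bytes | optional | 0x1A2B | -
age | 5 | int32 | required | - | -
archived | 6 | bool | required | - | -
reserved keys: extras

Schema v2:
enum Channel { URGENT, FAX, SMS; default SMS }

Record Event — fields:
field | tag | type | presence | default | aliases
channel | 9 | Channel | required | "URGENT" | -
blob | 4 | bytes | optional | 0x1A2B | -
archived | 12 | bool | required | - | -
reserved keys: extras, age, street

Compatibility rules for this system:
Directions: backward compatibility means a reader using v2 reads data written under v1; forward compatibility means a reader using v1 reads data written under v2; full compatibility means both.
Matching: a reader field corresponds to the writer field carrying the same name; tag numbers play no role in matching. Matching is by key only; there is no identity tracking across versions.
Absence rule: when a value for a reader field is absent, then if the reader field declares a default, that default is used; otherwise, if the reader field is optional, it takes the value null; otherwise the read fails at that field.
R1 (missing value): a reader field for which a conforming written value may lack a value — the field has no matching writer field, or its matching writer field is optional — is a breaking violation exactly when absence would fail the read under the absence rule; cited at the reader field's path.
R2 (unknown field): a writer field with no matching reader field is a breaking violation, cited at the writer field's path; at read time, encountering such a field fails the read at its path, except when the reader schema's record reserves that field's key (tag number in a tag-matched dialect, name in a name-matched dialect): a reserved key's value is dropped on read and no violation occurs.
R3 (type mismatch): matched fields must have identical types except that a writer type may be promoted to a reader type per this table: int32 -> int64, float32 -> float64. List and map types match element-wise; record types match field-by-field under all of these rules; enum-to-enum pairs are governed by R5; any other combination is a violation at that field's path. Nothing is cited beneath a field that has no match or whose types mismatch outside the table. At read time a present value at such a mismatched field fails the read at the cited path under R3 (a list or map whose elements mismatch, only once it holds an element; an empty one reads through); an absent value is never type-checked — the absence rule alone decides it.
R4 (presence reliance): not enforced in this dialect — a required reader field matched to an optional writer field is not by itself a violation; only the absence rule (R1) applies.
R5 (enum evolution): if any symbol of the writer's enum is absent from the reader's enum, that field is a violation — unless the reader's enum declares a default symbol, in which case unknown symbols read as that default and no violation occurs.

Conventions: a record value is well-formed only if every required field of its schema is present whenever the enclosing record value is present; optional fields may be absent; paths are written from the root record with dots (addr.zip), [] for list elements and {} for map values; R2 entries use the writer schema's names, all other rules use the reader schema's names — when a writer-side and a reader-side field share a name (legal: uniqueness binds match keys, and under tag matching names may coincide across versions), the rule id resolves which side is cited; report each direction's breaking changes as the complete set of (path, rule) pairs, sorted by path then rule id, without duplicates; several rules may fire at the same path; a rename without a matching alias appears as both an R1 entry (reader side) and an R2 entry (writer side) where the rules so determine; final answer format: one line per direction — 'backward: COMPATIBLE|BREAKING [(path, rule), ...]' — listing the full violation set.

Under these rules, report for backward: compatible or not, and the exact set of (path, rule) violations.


in Event below, arrows point writer -> reader
backward on Event — v2 reading data written by v1:
  channel: paired with writer channel (Channel -> Channel; writer required)
  blob: paired with writer blob (bytes -> bytes; writer optional)
  archived: paired with writer archived (bool -> bool; writer required)
  writer age: unknown to reader
  => no violations; backward on Event: COMPATIBLE
ruling out the remaining Event differences:
  field archived in record Event: tag 6 changed to 12 -> no rule fires on it in Event's dialect; the asked verdict holds
  removed field age from record Event (its key "age" joins the reserved list) -> matters only for Event's forward compatibility — outside the asked direction

backward: COMPATIBLE []


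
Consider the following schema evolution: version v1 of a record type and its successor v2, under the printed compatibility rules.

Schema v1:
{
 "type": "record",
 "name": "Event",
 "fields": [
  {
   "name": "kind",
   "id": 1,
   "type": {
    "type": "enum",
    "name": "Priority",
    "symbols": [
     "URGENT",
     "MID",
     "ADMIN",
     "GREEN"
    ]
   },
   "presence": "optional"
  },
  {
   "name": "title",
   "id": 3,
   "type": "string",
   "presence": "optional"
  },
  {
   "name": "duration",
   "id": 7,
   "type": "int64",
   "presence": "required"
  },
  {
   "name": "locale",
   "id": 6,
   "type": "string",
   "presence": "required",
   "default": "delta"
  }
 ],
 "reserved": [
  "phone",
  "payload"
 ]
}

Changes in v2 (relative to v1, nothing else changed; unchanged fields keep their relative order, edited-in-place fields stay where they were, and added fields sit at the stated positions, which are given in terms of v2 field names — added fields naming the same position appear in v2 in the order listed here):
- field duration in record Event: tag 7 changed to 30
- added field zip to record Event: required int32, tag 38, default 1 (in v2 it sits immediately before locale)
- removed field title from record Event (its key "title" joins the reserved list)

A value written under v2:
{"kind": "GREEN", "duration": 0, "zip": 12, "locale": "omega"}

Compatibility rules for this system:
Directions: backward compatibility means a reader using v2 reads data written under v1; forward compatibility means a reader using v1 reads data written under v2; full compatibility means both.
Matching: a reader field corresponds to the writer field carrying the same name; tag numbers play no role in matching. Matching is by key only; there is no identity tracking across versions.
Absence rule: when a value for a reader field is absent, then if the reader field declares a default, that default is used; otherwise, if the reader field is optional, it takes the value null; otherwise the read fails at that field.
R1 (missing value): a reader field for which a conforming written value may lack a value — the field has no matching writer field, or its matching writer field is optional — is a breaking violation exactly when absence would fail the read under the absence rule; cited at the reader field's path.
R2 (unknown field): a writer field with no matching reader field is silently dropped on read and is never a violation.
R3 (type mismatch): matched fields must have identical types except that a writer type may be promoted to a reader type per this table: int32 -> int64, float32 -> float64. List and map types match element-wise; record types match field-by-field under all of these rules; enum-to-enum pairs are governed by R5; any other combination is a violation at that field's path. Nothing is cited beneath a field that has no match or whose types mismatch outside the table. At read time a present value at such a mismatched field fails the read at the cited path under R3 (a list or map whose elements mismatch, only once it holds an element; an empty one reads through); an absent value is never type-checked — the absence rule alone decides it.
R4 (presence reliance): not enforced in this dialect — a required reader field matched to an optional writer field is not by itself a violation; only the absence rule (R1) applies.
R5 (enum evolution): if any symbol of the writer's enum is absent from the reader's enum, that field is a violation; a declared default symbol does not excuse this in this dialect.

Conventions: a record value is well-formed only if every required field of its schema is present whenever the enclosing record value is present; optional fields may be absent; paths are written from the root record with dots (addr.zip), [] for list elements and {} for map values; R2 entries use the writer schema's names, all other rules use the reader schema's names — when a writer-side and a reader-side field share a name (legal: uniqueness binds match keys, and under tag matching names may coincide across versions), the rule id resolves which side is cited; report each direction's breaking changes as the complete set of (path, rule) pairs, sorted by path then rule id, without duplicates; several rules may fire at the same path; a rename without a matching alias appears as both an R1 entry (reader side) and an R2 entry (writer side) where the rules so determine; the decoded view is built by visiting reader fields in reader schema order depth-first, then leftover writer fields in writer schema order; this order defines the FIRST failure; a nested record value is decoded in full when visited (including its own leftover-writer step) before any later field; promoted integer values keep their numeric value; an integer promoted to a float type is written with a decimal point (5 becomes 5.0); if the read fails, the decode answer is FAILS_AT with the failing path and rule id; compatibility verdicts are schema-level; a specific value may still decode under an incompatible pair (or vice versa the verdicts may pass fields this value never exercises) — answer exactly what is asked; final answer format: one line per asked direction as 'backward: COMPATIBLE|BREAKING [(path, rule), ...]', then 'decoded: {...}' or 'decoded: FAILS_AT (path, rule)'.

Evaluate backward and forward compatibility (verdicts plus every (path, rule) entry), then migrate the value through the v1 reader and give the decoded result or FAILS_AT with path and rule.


backward: COMPATIBLE []; forward: COMPATIBLE []; decoded: {"kind": "GREEN", "title": null, "duration": 0, "locale": "omega"}

the writer's type comes first in each Event pair
backward pass over Event, reader schema v2, writer schema v1:
  kind <- kind (Priority -> Priority, writer optional)
  duration <- duration (int64 -> int64, writer required)
  zip: no writer match
  locale <- locale (string -> string, writer required)
  title (writer side), unknown to reader
  nothing fires on Event: backward is COMPATIBLE
forward pass over Event, reader schema v1, writer schema v2:
  kind <- kind (Priority -> Priority, writer optional)
  title: no writer match
  duration <- duration (int64 -> int64, writer required)
  locale <- locale (string -> string, writer required)
  zip (writer side), unknown to reader
  nothing fires on Event: forward is COMPATIBLE
decode (reader v1):
  kind := "GREEN"
  title := null (absent, optional -> null)
  duration := 0
  locale := "omega"
  writer zip: unknown -> dropped
  => decoded: {"kind": "GREEN", "title": null, "duration": 0, "locale": "omega"}


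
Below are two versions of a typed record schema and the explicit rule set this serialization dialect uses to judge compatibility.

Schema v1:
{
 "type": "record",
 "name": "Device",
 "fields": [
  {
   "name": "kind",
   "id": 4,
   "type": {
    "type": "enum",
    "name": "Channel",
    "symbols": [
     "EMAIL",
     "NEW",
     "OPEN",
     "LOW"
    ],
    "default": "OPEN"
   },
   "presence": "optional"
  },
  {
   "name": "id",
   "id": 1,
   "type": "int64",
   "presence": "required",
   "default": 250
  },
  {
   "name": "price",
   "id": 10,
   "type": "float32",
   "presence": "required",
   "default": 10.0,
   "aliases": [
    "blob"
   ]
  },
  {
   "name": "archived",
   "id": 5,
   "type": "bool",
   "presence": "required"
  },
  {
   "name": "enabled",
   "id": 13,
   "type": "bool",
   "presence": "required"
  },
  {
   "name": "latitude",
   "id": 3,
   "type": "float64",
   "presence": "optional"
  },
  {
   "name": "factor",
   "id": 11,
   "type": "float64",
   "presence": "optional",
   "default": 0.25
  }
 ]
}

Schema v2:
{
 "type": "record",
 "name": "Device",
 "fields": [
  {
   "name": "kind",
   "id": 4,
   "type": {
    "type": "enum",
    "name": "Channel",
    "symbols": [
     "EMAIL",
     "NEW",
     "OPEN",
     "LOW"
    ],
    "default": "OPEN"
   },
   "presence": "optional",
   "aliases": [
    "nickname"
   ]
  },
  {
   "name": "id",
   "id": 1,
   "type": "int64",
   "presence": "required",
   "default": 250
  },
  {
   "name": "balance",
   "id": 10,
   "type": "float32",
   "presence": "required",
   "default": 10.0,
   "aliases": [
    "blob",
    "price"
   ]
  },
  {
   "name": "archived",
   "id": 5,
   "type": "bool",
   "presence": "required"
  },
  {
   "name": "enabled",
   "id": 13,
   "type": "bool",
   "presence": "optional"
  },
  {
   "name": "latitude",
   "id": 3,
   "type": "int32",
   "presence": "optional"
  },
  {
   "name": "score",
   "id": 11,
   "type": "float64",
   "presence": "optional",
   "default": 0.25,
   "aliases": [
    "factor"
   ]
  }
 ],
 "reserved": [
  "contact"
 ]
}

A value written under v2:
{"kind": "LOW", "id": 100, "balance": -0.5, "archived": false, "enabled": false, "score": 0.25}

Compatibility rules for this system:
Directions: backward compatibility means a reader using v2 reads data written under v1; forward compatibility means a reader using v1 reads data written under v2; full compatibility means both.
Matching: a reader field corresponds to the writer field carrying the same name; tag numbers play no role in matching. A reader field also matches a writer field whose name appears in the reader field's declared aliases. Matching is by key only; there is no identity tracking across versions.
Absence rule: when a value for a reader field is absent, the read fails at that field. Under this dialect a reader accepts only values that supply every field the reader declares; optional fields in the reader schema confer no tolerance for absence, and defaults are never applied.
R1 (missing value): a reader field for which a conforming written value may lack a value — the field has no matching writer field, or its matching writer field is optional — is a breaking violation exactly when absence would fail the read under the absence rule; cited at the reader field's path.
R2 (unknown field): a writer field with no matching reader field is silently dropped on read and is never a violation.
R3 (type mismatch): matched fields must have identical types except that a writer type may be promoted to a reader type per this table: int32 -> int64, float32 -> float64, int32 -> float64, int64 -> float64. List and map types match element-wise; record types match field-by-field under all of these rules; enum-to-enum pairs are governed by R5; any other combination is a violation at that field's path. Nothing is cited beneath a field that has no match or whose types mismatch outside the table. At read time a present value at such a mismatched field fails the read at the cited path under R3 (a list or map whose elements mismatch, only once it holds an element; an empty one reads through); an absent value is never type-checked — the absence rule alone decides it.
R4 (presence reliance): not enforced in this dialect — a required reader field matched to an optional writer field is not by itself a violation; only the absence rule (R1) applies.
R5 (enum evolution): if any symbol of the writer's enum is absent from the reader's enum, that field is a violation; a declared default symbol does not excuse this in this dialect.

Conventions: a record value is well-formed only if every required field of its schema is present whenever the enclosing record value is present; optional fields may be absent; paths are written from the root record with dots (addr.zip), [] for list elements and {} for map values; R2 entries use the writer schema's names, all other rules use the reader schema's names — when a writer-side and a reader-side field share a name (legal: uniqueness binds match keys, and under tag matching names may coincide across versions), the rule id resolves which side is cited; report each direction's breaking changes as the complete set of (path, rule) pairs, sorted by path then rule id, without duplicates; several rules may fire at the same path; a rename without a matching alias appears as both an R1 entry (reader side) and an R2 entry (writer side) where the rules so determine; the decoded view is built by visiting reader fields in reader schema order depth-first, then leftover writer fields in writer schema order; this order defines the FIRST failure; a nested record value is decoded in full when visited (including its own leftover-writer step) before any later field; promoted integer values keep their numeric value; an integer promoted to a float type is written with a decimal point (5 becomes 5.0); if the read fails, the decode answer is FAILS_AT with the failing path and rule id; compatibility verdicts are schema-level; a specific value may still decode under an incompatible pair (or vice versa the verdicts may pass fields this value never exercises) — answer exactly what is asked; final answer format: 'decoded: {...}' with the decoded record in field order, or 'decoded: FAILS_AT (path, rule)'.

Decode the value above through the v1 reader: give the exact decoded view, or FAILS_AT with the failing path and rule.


decoded: FAILS_AT (price, R1)

the writer's type comes first in each Device pair
migrating the Device value to v1:
  kind := "LOW"
  id := 100
  read fails at price under R1 (no fill)
  => FAILS_AT (price, R1)
ruling out the remaining Device differences:
  renamed field factor to score in record Device (alias factor declared on the renamed field) -> affects the rule determinations only; this particular Device value decodes identically
  field latitude in record Device: type float64 changed to int32 -> affects the rule determinations only; this particular Device value decodes identically
  field enabled in record Device: required changed to optional -> affects the rule determinations only; this particular Device value decodes identically


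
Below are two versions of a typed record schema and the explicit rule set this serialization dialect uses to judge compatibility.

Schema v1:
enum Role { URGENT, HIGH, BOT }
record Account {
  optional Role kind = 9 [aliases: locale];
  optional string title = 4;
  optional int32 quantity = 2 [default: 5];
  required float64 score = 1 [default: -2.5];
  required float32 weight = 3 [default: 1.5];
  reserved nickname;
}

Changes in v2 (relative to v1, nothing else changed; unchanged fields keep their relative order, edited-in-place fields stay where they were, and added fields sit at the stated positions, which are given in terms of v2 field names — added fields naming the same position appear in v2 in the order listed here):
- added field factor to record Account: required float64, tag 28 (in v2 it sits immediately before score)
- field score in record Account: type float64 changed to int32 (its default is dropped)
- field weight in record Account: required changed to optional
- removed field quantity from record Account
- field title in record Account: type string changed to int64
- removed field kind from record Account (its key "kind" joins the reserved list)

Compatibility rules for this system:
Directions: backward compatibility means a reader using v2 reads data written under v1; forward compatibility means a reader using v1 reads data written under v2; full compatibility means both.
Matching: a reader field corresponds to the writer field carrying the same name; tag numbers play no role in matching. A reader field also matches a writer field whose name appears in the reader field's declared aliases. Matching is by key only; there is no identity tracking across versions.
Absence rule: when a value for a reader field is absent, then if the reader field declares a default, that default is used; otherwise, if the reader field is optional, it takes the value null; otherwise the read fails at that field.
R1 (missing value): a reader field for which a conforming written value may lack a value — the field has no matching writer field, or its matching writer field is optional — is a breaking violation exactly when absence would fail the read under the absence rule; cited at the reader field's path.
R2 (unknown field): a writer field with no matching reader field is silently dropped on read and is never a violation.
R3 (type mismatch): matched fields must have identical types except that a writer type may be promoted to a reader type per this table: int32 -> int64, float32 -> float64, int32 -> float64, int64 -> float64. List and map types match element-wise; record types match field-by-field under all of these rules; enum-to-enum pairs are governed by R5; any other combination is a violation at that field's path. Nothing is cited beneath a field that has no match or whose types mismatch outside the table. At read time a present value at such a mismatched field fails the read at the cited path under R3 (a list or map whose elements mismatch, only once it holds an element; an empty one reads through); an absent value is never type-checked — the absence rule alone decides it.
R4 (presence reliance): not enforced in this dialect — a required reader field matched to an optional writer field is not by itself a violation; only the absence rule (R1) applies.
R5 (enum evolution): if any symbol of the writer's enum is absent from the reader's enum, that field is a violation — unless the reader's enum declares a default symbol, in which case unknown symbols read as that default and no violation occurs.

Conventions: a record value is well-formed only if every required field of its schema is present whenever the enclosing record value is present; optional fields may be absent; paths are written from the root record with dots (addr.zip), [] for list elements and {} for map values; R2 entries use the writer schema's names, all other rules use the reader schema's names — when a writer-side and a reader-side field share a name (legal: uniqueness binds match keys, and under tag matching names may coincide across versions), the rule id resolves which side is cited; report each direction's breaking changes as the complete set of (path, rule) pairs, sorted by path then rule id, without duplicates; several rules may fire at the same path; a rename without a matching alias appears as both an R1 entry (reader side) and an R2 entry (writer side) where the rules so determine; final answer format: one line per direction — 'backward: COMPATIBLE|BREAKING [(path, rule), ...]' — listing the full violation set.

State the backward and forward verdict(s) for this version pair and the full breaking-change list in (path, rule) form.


arrows below run writer -> reader for Account
checking backward for Account: reader v2 against writer v1:
  title: paired with writer title (string -> int64; writer optional)
  no writer field matches reader factor
  score: paired with writer score (float64 -> int32; writer required)
  weight: paired with writer weight (float32 -> float32; writer required)
  writer kind: unknown to reader
  writer quantity: unknown to reader
  rule R1 violated at factor
  rule R3 violated at score
  rule R3 violated at title
  => backward verdict for Account: BREAKING, 3 violation(s)
checking forward for Account: reader v1 against writer v2:
  no writer field matches reader kind
  title: paired with writer title (int64 -> string; writer optional)
  no writer field matches reader quantity
  score: paired with writer score (int32 -> float64; writer required)
  weight: paired with writer weight (float32 -> float32; writer optional)
  writer factor: unknown to reader
  rule R3 violated at title
  => forward verdict for Account: BREAKING, 1 violation(s)

backward: BREAKING [(factor, R1), (score, R3), (title, R3)]; forward: BREAKING [(title, R3)]


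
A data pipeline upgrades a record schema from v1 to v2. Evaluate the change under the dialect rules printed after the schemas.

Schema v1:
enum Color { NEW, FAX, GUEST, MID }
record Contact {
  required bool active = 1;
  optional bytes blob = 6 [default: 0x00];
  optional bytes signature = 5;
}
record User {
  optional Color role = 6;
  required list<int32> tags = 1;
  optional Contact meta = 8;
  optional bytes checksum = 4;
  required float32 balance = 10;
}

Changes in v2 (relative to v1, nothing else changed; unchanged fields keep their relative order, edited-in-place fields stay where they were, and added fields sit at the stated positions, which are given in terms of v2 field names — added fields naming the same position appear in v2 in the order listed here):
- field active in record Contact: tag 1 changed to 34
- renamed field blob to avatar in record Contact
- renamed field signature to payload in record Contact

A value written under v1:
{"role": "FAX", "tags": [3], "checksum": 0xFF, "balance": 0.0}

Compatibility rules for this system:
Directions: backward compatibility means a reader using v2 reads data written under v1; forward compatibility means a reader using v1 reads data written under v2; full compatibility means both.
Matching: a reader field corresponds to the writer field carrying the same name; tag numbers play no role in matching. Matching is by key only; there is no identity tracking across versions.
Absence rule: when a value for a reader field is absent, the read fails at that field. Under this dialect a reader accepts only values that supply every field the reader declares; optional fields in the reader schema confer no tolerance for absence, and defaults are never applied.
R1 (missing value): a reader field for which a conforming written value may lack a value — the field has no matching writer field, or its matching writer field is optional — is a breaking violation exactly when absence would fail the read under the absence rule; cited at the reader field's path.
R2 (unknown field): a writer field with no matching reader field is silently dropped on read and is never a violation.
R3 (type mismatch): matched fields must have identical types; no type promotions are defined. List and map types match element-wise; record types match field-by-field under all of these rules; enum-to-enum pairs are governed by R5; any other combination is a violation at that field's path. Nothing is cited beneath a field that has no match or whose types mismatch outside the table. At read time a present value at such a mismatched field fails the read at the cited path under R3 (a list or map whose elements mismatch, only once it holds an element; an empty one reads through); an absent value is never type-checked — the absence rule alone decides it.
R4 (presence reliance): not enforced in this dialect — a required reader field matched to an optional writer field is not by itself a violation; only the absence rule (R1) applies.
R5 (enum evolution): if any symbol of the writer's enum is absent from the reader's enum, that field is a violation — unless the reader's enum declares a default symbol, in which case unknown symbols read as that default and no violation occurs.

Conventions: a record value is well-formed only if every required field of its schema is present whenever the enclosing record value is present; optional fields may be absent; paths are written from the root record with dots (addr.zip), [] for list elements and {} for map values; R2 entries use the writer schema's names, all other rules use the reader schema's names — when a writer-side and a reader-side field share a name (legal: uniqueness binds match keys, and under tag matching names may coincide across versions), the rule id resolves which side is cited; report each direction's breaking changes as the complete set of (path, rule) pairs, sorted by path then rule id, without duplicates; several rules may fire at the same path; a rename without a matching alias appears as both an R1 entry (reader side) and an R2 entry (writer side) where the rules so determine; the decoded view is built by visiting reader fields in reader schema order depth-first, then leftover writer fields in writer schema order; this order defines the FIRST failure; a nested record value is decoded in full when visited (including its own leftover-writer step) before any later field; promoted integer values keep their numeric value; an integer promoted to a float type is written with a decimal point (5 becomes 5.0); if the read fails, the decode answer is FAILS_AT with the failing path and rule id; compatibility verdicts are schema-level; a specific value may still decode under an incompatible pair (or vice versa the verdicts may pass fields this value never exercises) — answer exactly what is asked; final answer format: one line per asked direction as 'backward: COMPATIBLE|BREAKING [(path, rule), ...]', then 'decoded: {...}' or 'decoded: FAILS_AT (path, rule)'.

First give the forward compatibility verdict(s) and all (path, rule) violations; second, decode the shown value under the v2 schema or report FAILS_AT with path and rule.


forward: BREAKING [(checksum, R1), (meta, R1), (meta.blob, R1), (meta.signature, R1), (role, R1)]; decoded: FAILS_AT (meta, R1)

in User below, arrows point writer -> reader
forward for User (reader v1, writer v2):
  role: Color -> Color, writer optional; from role
  tags: list<int32> -> list<int32>, writer required; from tags
  meta: Contact -> Contact, writer optional; from meta
  checksum: bytes -> bytes, writer optional; from checksum
  balance: float32 -> float32, writer required; from balance
  meta.active: bool -> bool, writer required; from meta.active
  meta.blob: no writer-side match
  meta.signature: no writer-side match
  writer field meta.avatar has no reader counterpart
  writer field meta.payload has no reader counterpart
  R1 fires at checksum
  R1 fires at meta
  R1 fires at meta.blob
  R1 fires at meta.signature
  R1 fires at role
  => 5 violation(s): forward is BREAKING for User
migrating the User value to v2:
  role := "FAX"
  tags := [3]
  read fails at meta under R1 (no fill)
  => FAILS_AT (meta, R1)
remaining User differences; none change what is asked:
  field active in record Contact: tag 1 changed to 34 -> inert for the asked User verdict: nothing fires
  renamed field blob to avatar in record Contact -> fires only in the backward direction of User, which is not asked here
  renamed field signature to payload in record Contact -> fires only in the backward direction of User, which is not asked here


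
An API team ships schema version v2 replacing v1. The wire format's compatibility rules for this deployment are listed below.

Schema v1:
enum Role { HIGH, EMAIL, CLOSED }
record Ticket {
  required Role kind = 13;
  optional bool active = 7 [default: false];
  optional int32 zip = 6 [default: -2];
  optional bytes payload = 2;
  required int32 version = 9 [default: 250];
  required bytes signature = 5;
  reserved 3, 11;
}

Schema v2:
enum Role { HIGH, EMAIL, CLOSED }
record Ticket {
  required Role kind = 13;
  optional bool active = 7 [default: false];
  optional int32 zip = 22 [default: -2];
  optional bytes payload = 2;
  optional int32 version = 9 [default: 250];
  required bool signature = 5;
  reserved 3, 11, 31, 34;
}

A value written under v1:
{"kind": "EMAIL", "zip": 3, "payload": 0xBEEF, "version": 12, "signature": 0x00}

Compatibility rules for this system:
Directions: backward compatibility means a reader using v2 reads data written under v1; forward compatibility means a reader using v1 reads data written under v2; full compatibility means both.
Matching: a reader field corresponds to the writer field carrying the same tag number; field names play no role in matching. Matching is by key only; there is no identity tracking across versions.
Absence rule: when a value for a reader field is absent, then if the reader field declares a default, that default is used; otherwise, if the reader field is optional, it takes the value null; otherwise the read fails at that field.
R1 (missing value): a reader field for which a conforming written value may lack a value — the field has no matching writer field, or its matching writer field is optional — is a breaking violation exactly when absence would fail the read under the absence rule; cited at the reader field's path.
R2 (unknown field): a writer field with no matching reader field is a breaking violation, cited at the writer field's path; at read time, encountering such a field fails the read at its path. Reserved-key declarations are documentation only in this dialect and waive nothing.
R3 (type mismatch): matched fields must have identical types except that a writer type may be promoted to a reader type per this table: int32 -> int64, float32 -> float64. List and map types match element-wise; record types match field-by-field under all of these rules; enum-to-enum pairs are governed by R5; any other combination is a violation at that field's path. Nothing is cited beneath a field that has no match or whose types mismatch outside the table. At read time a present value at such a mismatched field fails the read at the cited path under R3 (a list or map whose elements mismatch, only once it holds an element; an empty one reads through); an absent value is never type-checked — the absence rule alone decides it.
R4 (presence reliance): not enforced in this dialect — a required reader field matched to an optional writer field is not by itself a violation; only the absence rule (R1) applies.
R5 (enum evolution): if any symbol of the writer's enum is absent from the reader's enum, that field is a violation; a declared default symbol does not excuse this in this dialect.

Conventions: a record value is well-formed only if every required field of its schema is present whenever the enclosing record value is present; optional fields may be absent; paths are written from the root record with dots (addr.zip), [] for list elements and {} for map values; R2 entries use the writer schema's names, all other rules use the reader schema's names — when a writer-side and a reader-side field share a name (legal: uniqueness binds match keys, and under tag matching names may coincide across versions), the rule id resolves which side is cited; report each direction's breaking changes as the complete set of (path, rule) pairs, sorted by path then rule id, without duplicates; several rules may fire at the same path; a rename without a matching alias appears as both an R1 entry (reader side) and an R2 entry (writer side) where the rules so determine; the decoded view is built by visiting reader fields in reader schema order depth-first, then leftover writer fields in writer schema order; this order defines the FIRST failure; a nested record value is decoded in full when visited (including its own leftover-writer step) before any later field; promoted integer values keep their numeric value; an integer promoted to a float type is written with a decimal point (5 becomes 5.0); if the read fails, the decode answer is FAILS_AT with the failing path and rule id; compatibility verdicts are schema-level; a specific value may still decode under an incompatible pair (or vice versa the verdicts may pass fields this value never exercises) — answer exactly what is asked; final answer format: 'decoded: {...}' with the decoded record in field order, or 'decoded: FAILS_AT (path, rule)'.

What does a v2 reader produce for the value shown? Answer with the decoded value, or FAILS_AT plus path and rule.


the writer's type comes first in each Ticket pair
decode (reader v2):
  kind := "EMAIL"
  active := false (no value, default fills)
  zip := -2 (no value, default fills)
  payload := 0xBEEF
  version := 12
  read fails at signature under R3
  => FAILS_AT (signature, R3)
the other Ticket changes do not affect what is asked:
  field zip in record Ticket: tag 6 changed to 22 -> changes Ticket's schema-level verdicts only — the decode of this value is the same
  field version in record Ticket: required changed to optional -> fires no rule on Ticket under this dialect and leaves the result unchanged

decoded: FAILS_AT (signature, R3)
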